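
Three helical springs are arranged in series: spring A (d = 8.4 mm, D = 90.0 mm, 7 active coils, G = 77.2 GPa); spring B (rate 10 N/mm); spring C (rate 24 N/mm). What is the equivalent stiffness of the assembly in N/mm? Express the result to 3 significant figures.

4.03 N/mm

k_A = Gd⁴/(8D³N_a) = (77.2×10³)(8.4⁴)/(8·90.0³·7) = 9.415 N/mm
Series: 1/k_eq = 1/9.415 + 1/10 + 1/24 = 0.24788; k_eq = 4.0342 N/mm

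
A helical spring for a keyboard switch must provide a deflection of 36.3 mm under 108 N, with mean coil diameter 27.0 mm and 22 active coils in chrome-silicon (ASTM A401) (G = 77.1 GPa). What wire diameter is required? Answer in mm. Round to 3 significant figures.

3.40 mm

Required rate k = F/δ = 108/36.3 = 2.9752 N/mm
d = (8D³N_a·k / G)^(1/4) = (8·27.0³·22·2.9752 / (77.1×10³))^0.25
  = (133.68)^0.25 = 3.4003 mm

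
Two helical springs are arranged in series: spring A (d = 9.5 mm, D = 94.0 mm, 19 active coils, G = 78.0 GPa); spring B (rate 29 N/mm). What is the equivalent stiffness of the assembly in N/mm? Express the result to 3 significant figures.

4.29 N/mm

k_A = Gd⁴/(8D³N_a) = (78.0×10³)(9.5⁴)/(8·94.0³·19) = 5.0322 N/mm
Series: 1/k_eq = 1/5.0322 + 1/29 = 0.2332; k_eq = 4.2881 N/mm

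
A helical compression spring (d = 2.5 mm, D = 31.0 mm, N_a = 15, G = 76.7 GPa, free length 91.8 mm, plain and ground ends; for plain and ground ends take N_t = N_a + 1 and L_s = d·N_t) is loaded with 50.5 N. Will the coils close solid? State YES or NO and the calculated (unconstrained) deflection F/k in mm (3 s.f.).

YES, δ = 60.3 mm

k = Gd⁴/(8D³N_a) = (76.7×10³)(2.5⁴)/(8·31.0³·15) = 0.83809 N/mm
N_t = 16; L_s = 2.5·16 = 40 mm; δ_solid = L₀ − L_s = 91.8 − 40 = 51.8 mm
δ = F/k = 50.5/0.83809 = 60.256 mm
δ ≥ δ_solid → spring goes solid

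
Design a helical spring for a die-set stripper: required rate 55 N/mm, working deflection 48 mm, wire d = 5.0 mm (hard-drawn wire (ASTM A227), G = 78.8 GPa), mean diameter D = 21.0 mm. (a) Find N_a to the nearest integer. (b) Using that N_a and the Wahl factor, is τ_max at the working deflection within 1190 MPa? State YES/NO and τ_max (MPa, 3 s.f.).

N_a = Gd⁴/(8D³k) = (78.8×10³)(5.0⁴)/(8·21.0³·55) = 12.09 → N_a = 12
Actual rate k = Gd⁴/(8D³·12) = 55.396 N/mm
Working load F = kδ = 55.396·48 = 2659 N
C = 21.0/5.0 = 4.2000; K_W = (4C−1)/(4C−4)+0.615/C = 1.3808
τ_max = K_W·8FD/(πd³) = 1.3808·1137.5 = 1570.7 MPa
τ_max > 1190 MPa → exceeds allowable

(a) 12 coils; (b) NO, τ_max = 1570 MPa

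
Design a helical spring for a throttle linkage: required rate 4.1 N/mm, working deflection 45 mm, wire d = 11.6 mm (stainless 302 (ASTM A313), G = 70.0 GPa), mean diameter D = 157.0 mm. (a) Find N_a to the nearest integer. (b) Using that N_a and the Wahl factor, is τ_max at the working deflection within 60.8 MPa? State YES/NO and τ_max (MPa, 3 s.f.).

N_a = Gd⁴/(8D³k) = (70.0×10³)(11.6⁴)/(8·157.0³·4.1) = 9.985 → N_a = 10
Actual rate k = Gd⁴/(8D³·10) = 4.0939 N/mm
Working load F = kδ = 4.0939·45 = 184.23 N
C = 157.0/11.6 = 13.5345; K_W = (4C−1)/(4C−4)+0.615/C = 1.1053
τ_max = K_W·8FD/(πd³) = 1.1053·47.187 = 52.154 MPa
τ_max ≤ 60.8 MPa → acceptable

(a) 10 coils; (b) YES, τ_max = 52.2 MPa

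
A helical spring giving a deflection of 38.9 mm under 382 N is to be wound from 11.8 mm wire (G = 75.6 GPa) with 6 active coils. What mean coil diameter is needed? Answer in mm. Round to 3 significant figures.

Required rate k = F/δ = 382/38.9 = 9.8201 N/mm
D = (Gd⁴/(8N_a·k))^(1/3) = (75.6×10³·11.8⁴/(8·6·9.8201))^(1/3)
  = (3.10953e+06)^(1/3) = 145.9592 mm

146 mm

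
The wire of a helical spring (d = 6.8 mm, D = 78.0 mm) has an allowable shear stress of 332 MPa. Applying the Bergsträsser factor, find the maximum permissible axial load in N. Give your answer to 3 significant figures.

471 N

C = D/d = 78.0/6.8 = 11.4706
K_B = (4C+2)/(4C−3) = 47.882/42.882 = 1.1166
τ_max = K·8FD/(πd³) → F_max = τ_allow·πd³/(8DK)
F_max = 332·π·6.8³/(8·78.0·1.1166) = 3.2796e+05/696.76 = 470.69 N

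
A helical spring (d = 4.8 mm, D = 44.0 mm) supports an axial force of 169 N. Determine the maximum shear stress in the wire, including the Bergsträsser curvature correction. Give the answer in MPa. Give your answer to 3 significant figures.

Spring index C = D/d = 44.0/4.8 = 9.1667
K_B = (4C+2)/(4C−3) = 38.667/33.667 = 1.1485
τ₀ = 8FD/(πd³) = 8·169·44.0/(π·4.8³) = 59488/347.44 = 171.22 MPa
τ_max = K·τ₀ = 1.1485 × 171.22 = 196.65 MPa

197 MPa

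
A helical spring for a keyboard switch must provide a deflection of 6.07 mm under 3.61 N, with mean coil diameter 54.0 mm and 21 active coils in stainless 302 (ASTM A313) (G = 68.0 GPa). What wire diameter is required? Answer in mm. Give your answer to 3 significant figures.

3.90 mm

Required rate k = F/δ = 3.61/6.07 = 0.59473 N/mm
d = (8D³N_a·k / G)^(1/4) = (8·54.0³·21·0.59473 / (68.0×10³))^0.25
  = (231.37)^0.25 = 3.9001 mm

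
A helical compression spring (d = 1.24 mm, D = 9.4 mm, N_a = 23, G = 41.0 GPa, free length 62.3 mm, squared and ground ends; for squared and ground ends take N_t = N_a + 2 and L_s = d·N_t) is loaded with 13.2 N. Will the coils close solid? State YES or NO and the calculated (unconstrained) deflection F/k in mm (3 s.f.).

k = Gd⁴/(8D³N_a) = (41.0×10³)(1.24⁴)/(8·9.4³·23) = 0.63426 N/mm
N_t = 25; L_s = 1.24·25 = 31 mm; δ_solid = L₀ − L_s = 62.3 − 31 = 31.3 mm
δ = F/k = 13.2/0.63426 = 20.812 mm
δ < δ_solid → spring does not go solid

NO, δ = 20.8 mm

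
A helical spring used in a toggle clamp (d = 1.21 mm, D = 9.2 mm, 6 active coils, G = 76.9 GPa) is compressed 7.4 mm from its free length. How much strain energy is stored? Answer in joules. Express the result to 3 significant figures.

k = Gd⁴/(8D³N_a) = (76.9×10³)(1.21⁴)/(8·9.2³·6) = 4.4102 N/mm
U = ½kδ² = 0.5 × 4.4102 × 7.4² = 120.75 N·mm = 0.12075 J

0.121 J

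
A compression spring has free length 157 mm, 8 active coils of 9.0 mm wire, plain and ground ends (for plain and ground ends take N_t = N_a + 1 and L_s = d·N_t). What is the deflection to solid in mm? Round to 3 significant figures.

N_t = 9; L_s = 9.0·9 = 81 mm
δ_solid = L₀ − L_s = 157 − 81 = 76 mm

76.0 mm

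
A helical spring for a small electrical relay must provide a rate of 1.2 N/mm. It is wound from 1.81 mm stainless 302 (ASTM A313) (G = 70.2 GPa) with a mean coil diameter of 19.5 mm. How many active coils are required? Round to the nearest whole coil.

N_a = Gd⁴/(8D³k) = (70.2×10³ × 1.81⁴)/(8 × 19.5³ × 1.2)
    = 753445 / 71182.8 = 10.58 → 11 coils

11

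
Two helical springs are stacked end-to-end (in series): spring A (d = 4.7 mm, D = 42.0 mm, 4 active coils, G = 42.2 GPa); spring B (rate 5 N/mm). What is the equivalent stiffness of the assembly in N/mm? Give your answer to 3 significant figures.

k_A = Gd⁴/(8D³N_a) = (42.2×10³)(4.7⁴)/(8·42.0³·4) = 8.6857 N/mm
Series: 1/k_eq = 1/8.6857 + 1/5 = 0.31513; k_eq = 3.1733 N/mm

3.17 N/mm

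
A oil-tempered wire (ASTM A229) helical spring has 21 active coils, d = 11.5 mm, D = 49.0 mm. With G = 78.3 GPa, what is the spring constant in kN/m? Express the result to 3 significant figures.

k = Gd⁴/(8D³N_a) = (78.3×10³ × 11.5⁴) / (8 × 49.0³ × 21)
  = 1.36947e+09 / 1.9765e+07 = 69.288 N/mm

69.3 kN/m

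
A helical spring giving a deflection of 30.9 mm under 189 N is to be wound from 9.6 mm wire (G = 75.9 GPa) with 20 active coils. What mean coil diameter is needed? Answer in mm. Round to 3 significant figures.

Required rate k = F/δ = 189/30.9 = 6.1165 N/mm
D = (Gd⁴/(8N_a·k))^(1/3) = (75.9×10³·9.6⁴/(8·20·6.1165))^(1/3)
  = (658724)^(1/3) = 87.0097 mm

87.0 mm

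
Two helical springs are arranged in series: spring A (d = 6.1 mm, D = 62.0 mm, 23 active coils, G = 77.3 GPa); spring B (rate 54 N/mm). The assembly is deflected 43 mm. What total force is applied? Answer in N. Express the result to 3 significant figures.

k_A = Gd⁴/(8D³N_a) = (77.3×10³)(6.1⁴)/(8·62.0³·23) = 2.4407 N/mm
Series: 1/k_eq = 1/2.4407 + 1/54 = 0.42825; k_eq = 2.3351 N/mm
F = k_eq·δ = 2.3351·43 = 100.41 N

100 N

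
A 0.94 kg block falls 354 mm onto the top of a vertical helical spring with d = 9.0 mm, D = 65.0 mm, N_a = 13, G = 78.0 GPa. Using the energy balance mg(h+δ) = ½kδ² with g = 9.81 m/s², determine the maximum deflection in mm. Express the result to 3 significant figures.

19.6 mm

k = Gd⁴/(8D³N_a) = (78.0×10³)(9.0⁴)/(8·65.0³·13) = 17.918 N/mm
W = mg = 0.94 × 9.81 = 9.2214 N
½kδ² − Wδ − Wh = 0 → δ = (W + √(W² + 2kWh))/k
δ = (9.2214 + √(85.034 + 116983))/17.918 = (9.2214 + 342.15)/17.918 = 19.61 mm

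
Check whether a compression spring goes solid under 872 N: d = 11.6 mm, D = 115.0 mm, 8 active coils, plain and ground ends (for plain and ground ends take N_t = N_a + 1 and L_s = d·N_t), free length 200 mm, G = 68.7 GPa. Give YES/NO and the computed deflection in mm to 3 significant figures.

NO, δ = 68.2 mm

k = Gd⁴/(8D³N_a) = (68.7×10³)(11.6⁴)/(8·115.0³·8) = 12.78 N/mm
N_t = 9; L_s = 11.6·9 = 104.4 mm; δ_solid = L₀ − L_s = 200 − 104.4 = 95.6 mm
δ = F/k = 872/12.78 = 68.234 mm
δ < δ_solid → spring does not go solid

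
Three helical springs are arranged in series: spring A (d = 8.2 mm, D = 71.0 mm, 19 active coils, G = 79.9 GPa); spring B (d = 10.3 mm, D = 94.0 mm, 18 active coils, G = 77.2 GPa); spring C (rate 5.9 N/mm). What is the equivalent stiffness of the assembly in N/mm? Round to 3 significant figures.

k_A = Gd⁴/(8D³N_a) = (79.9×10³)(8.2⁴)/(8·71.0³·19) = 6.6402 N/mm
k_B = Gd⁴/(8D³N_a) = (77.2×10³)(10.3⁴)/(8·94.0³·18) = 7.2647 N/mm
Series: 1/k_eq = 1/6.6402 + 1/7.2647 + 1/5.9 = 0.45774; k_eq = 2.1846 N/mm

2.18 N/mm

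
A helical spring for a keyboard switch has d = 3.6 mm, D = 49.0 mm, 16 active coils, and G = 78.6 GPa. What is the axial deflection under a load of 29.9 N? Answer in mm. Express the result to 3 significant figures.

k = Gd⁴/(8D³N_a) = (78.6×10³)(3.6⁴)/(8·49.0³·16) = 0.87667 N/mm
δ = F/k = 29.9 / 0.87667 = 34.106 mm

34.1 mm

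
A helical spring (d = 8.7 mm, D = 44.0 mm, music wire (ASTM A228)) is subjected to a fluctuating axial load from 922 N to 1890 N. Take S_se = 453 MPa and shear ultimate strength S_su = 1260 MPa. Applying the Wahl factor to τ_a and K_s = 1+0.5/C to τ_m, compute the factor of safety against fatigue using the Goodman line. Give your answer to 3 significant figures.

2.24

C = D/d = 44.0/8.7 = 5.0575; K_W = (4C−1)/(4C−4)+0.615/C = 1.3064; K_s = 1+0.5/C = 1.0989
F_a = (F_max−F_min)/2 = 484 N; F_m = (F_max+F_min)/2 = 1406 N
τ_a = K_W·8F_aD/(πd³) = 1.3064 × 82.353 = 107.59 MPa
τ_m = K_s·8F_mD/(πd³) = 1.0989 × 239.23 = 262.88 MPa
Goodman: 1/n_f = τ_a/S_se + τ_m/S_su = 107.59/453 + 262.88/1260 = 0.23751 + 0.20864 = 0.44614
n_f = 1/0.44614 = 2.241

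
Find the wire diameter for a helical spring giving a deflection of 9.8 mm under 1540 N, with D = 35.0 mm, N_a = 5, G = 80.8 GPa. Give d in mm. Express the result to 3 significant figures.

7.60 mm

Required rate k = F/δ = 1540/9.8 = 157.14 N/mm
d = (8D³N_a·k / G)^(1/4) = (8·35.0³·5·157.14 / (80.8×10³))^0.25
  = (3335.4)^0.25 = 7.5995 mm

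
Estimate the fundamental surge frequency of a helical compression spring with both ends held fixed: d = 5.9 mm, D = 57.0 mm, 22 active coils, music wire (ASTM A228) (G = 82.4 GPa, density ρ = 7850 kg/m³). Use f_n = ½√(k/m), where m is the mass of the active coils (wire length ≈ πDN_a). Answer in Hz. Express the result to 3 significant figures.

30.1 Hz

k = Gd⁴/(8D³N_a) = (82.4×10³)(5.9⁴)/(8·57.0³·22) = 3.0634 N/mm = 3063.4 N/m
Wire length L = πDN_a = π·57.0·22 = 3939.6 mm
m = ρ·(πd²/4)·L = 7850 × 27.34×10⁻⁶ m² × 3.9396 m = 0.84549 kg
f_n = ½√(k/m) = 0.5·√(3063.4/0.84549) = 0.5·√(3623.2) = 30.096 Hz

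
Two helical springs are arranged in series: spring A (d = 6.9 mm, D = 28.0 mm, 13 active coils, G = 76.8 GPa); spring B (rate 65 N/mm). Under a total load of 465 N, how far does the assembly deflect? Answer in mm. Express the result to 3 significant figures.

13.3 mm

k_A = Gd⁴/(8D³N_a) = (76.8×10³)(6.9⁴)/(8·28.0³·13) = 76.252 N/mm
Series: 1/k_eq = 1/76.252 + 1/65 = 0.028499; k_eq = 35.089 N/mm
δ = F/k_eq = 465/35.089 = 13.252 mm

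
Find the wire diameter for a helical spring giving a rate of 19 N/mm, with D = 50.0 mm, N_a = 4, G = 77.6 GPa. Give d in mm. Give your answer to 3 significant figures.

d = (8D³N_a·k / G)^(1/4) = (8·50.0³·4·19 / (77.6×10³))^0.25
  = (979.38)^0.25 = 5.5942 mm

5.59 mm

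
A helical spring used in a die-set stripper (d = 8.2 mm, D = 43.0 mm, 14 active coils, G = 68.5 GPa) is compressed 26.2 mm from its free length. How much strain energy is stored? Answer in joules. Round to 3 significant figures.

k = Gd⁴/(8D³N_a) = (68.5×10³)(8.2⁴)/(8·43.0³·14) = 34.779 N/mm
U = ½kδ² = 0.5 × 34.779 × 26.2² = 11937 N·mm = 11.937 J

11.9 J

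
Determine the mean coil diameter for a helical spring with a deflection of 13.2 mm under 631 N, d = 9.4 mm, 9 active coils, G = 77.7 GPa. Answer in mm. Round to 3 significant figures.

56.1 mm

Required rate k = F/δ = 631/13.2 = 47.803 N/mm
D = (Gd⁴/(8N_a·k))^(1/3) = (77.7×10³·9.4⁴/(8·9·47.803))^(1/3)
  = (176256)^(1/3) = 56.0680 mm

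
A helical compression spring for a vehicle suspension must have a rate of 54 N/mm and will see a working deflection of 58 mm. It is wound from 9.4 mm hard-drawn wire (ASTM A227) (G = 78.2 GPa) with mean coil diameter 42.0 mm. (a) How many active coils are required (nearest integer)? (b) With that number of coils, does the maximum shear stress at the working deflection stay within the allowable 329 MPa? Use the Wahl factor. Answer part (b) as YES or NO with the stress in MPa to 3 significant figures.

(a) 19 coils; (b) NO, τ_max = 548 MPa

N_a = Gd⁴/(8D³k) = (78.2×10³)(9.4⁴)/(8·42.0³·54) = 19.08 → N_a = 19
Actual rate k = Gd⁴/(8D³·19) = 54.216 N/mm
Working load F = kδ = 54.216·58 = 3144.5 N
C = 42.0/9.4 = 4.4681; K_W = (4C−1)/(4C−4)+0.615/C = 1.3539
τ_max = K_W·8FD/(πd³) = 1.3539·404.91 = 548.21 MPa
τ_max > 329 MPa → exceeds allowable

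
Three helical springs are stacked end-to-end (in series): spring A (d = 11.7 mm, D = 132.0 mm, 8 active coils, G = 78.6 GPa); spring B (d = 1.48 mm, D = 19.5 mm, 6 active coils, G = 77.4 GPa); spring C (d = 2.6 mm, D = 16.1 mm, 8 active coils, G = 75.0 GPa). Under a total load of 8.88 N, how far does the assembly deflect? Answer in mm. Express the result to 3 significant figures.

10.1 mm

k_A = Gd⁴/(8D³N_a) = (78.6×10³)(11.7⁴)/(8·132.0³·8) = 10.006 N/mm
k_B = Gd⁴/(8D³N_a) = (77.4×10³)(1.48⁴)/(8·19.5³·6) = 1.0434 N/mm
k_C = Gd⁴/(8D³N_a) = (75.0×10³)(2.6⁴)/(8·16.1³·8) = 12.832 N/mm
Series: 1/k_eq = 1/10.006 + 1/1.0434 + 1/12.832 = 1.1363; k_eq = 0.88006 N/mm
δ = F/k_eq = 8.88/0.88006 = 10.09 mm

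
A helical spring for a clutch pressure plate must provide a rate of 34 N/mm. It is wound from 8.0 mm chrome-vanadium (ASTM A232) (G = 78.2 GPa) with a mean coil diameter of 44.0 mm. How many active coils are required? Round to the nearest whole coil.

N_a = Gd⁴/(8D³k) = (78.2×10³ × 8.0⁴)/(8 × 44.0³ × 34)
    = 3.20307e+08 / 2.317e+07 = 13.82 → 14 coils

14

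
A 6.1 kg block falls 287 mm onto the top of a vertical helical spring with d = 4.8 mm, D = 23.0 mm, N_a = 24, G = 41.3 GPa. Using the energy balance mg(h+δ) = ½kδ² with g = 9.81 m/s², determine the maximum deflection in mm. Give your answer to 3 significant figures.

k = Gd⁴/(8D³N_a) = (41.3×10³)(4.8⁴)/(8·23.0³·24) = 9.3849 N/mm
W = mg = 6.1 × 9.81 = 59.841 N
½kδ² − Wδ − Wh = 0 → δ = (W + √(W² + 2kWh))/k
δ = (59.841 + √(3580.9 + 322360))/9.3849 = (59.841 + 570.91)/9.3849 = 67.209 mm

67.2 mm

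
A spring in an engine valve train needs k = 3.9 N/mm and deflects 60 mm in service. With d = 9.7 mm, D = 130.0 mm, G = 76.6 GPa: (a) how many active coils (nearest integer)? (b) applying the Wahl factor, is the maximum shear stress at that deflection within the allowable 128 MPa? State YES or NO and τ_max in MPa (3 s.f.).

(a) 10 coils; (b) YES, τ_max = 92.9 MPa

N_a = Gd⁴/(8D³k) = (76.6×10³)(9.7⁴)/(8·130.0³·3.9) = 9.893 → N_a = 10
Actual rate k = Gd⁴/(8D³·10) = 3.8583 N/mm
Working load F = kδ = 3.8583·60 = 231.5 N
C = 130.0/9.7 = 13.4021; K_W = (4C−1)/(4C−4)+0.615/C = 1.1064
τ_max = K_W·8FD/(πd³) = 1.1064·83.968 = 92.899 MPa
τ_max ≤ 128 MPa → acceptable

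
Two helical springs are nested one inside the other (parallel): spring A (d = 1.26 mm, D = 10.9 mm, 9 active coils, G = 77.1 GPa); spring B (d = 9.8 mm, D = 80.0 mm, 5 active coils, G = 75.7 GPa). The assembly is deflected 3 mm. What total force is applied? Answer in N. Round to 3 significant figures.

k_A = Gd⁴/(8D³N_a) = (77.1×10³)(1.26⁴)/(8·10.9³·9) = 2.0841 N/mm
k_B = Gd⁴/(8D³N_a) = (75.7×10³)(9.8⁴)/(8·80.0³·5) = 34.093 N/mm
Parallel: k_eq = 2.0841 + 34.093 = 36.178 N/mm
F = k_eq·δ = 36.178·3 = 108.53 N

109 N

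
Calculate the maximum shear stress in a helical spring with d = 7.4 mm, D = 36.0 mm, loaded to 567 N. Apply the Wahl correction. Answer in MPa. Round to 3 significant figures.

169 MPa

Spring index C = D/d = 36.0/7.4 = 4.8649
K_W = (4C−1)/(4C−4) + 0.615/C = 18.459/15.459 + 0.1264 = 1.3205
τ₀ = 8FD/(πd³) = 8·567·36.0/(π·7.4³) = 163296/1273 = 128.27 MPa
τ_max = K·τ₀ = 1.3205 × 128.27 = 169.38 MPa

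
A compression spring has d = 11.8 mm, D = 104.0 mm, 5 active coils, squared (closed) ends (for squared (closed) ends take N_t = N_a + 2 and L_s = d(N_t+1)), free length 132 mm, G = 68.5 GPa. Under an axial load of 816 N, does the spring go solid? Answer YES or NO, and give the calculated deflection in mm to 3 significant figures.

k = Gd⁴/(8D³N_a) = (68.5×10³)(11.8⁴)/(8·104.0³·5) = 29.516 N/mm
N_t = 7; L_s = 11.8·8 = 94.4 mm; δ_solid = L₀ − L_s = 132 − 94.4 = 37.6 mm
δ = F/k = 816/29.516 = 27.646 mm
δ < δ_solid → spring does not go solid

NO, δ = 27.6 mm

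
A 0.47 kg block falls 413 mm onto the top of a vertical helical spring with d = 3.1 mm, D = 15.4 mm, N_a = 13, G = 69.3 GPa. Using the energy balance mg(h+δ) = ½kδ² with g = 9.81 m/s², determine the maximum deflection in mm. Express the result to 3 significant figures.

15.3 mm

k = Gd⁴/(8D³N_a) = (69.3×10³)(3.1⁴)/(8·15.4³·13) = 16.849 N/mm
W = mg = 0.47 × 9.81 = 4.6107 N
½kδ² − Wδ − Wh = 0 → δ = (W + √(W² + 2kWh))/k
δ = (4.6107 + √(21.259 + 64169.9))/16.849 = (4.6107 + 253.36)/16.849 = 15.31 mm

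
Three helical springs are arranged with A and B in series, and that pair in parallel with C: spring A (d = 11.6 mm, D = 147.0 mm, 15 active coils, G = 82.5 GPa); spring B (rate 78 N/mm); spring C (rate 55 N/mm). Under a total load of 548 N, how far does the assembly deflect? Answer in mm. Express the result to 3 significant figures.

9.33 mm

k_A = Gd⁴/(8D³N_a) = (82.5×10³)(11.6⁴)/(8·147.0³·15) = 3.9188 N/mm
Springs A,B series: k_AB = 1/(1/3.9188+1/78) = 3.7313 N/mm; parallel with C: k_eq = 3.7313+55 = 58.731 N/mm
δ = F/k_eq = 548/58.731 = 9.3306 mm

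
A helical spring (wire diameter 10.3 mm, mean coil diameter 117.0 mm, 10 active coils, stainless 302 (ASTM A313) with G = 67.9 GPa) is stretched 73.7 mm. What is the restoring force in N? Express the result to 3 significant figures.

440 N

k = Gd⁴/(8D³N_a) = (67.9×10³)(10.3⁴)/(8·117.0³·10) = 5.9645 N/mm
F = k·δ = 5.9645 × 73.7 = 439.58 N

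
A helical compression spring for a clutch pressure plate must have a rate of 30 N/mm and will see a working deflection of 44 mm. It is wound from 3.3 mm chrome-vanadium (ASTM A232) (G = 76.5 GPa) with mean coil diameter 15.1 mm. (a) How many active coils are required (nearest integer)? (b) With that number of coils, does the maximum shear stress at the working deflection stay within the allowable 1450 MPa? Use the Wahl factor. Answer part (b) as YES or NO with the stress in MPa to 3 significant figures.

N_a = Gd⁴/(8D³k) = (76.5×10³)(3.3⁴)/(8·15.1³·30) = 10.98 → N_a = 11
Actual rate k = Gd⁴/(8D³·11) = 29.944 N/mm
Working load F = kδ = 29.944·44 = 1317.5 N
C = 15.1/3.3 = 4.5758; K_W = (4C−1)/(4C−4)+0.615/C = 1.3441
τ_max = K_W·8FD/(πd³) = 1.3441·1409.7 = 1894.9 MPa
τ_max > 1450 MPa → exceeds allowable

(a) 11 coils; (b) NO, τ_max = 1890 MPa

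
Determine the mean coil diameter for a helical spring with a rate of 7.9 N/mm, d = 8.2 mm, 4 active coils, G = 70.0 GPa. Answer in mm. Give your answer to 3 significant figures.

D = (Gd⁴/(8N_a·k))^(1/3) = (70.0×10³·8.2⁴/(8·4·7.9))^(1/3)
  = (1.25192e+06)^(1/3) = 107.7768 mm

108 mm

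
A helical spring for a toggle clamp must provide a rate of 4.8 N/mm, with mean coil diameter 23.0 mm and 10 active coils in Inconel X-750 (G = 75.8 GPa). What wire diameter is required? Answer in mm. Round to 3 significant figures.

2.80 mm

d = (8D³N_a·k / G)^(1/4) = (8·23.0³·10·4.8 / (75.8×10³))^0.25
  = (61.638)^0.25 = 2.8020 mm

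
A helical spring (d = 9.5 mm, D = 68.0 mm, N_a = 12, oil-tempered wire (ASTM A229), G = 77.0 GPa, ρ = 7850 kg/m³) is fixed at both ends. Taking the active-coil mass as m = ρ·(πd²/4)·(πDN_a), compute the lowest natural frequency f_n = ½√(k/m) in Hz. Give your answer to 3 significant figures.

k = Gd⁴/(8D³N_a) = (77.0×10³)(9.5⁴)/(8·68.0³·12) = 20.777 N/mm = 20777 N/m
Wire length L = πDN_a = π·68.0·12 = 2563.5 mm
m = ρ·(πd²/4)·L = 7850 × 70.882×10⁻⁶ m² × 2.5635 m = 1.4264 kg
f_n = ½√(k/m) = 0.5·√(20777/1.4264) = 0.5·√(14566) = 60.345 Hz

60.3 Hz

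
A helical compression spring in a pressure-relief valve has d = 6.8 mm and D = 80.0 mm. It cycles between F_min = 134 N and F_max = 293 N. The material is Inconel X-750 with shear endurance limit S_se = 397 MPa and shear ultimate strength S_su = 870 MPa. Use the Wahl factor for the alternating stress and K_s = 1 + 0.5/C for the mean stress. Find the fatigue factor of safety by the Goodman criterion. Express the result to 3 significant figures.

3.21

C = D/d = 80.0/6.8 = 11.7647; K_W = (4C−1)/(4C−4)+0.615/C = 1.1219; K_s = 1+0.5/C = 1.0425
F_a = (F_max−F_min)/2 = 79.5 N; F_m = (F_max+F_min)/2 = 213.5 N
τ_a = K_W·8F_aD/(πd³) = 1.1219 × 51.508 = 57.789 MPa
τ_m = K_s·8F_mD/(πd³) = 1.0425 × 138.33 = 144.2 MPa
Goodman: 1/n_f = τ_a/S_se + τ_m/S_su = 57.789/397 + 144.2/870 = 0.14556 + 0.16575 = 0.31132
n_f = 1/0.31132 = 3.212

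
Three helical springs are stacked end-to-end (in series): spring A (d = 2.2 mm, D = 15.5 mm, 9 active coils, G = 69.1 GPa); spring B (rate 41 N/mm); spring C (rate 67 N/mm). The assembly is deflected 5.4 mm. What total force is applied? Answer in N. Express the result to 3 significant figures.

26.3 N

k_A = Gd⁴/(8D³N_a) = (69.1×10³)(2.2⁴)/(8·15.5³·9) = 6.0373 N/mm
Series: 1/k_eq = 1/6.0373 + 1/41 + 1/67 = 0.20495; k_eq = 4.8792 N/mm
F = k_eq·δ = 4.8792·5.4 = 26.347 N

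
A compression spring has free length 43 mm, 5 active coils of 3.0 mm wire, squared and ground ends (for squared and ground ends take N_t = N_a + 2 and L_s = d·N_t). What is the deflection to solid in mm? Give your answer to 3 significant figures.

N_t = 7; L_s = 3.0·7 = 21 mm
δ_solid = L₀ − L_s = 43 − 21 = 22 mm

22.0 mm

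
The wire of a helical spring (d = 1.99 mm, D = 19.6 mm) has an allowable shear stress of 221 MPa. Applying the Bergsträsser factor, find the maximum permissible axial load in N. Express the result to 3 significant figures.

30.7 N

C = D/d = 19.6/1.99 = 9.8492
K_B = (4C+2)/(4C−3) = 41.397/36.397 = 1.1374
τ_max = K·8FD/(πd³) → F_max = τ_allow·πd³/(8DK)
F_max = 221·π·1.99³/(8·19.6·1.1374) = 5471.4/178.34 = 30.68 N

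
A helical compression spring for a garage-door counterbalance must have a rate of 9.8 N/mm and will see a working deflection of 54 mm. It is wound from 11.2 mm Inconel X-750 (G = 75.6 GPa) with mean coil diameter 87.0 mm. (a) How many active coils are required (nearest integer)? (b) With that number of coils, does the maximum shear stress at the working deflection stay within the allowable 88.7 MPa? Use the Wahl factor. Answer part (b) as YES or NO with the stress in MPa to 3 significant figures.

N_a = Gd⁴/(8D³k) = (75.6×10³)(11.2⁴)/(8·87.0³·9.8) = 23.04 → N_a = 23
Actual rate k = Gd⁴/(8D³·23) = 9.8179 N/mm
Working load F = kδ = 9.8179·54 = 530.17 N
C = 87.0/11.2 = 7.7679; K_W = (4C−1)/(4C−4)+0.615/C = 1.1900
τ_max = K_W·8FD/(πd³) = 1.1900·83.602 = 99.486 MPa
τ_max > 88.7 MPa → exceeds allowable

(a) 23 coils; (b) NO, τ_max = 99.5 MPa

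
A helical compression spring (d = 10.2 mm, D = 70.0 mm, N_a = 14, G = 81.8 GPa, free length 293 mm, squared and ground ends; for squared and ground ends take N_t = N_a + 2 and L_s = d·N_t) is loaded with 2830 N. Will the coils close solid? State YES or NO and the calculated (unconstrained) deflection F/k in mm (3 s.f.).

NO, δ = 123 mm

k = Gd⁴/(8D³N_a) = (81.8×10³)(10.2⁴)/(8·70.0³·14) = 23.048 N/mm
N_t = 16; L_s = 10.2·16 = 163.2 mm; δ_solid = L₀ − L_s = 293 − 163.2 = 129.8 mm
δ = F/k = 2830/23.048 = 122.78 mm
δ < δ_solid → spring does not go solid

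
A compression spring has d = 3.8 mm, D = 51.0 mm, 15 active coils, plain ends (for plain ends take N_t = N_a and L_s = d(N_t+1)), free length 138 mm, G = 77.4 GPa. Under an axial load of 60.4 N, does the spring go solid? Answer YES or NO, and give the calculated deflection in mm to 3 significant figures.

k = Gd⁴/(8D³N_a) = (77.4×10³)(3.8⁴)/(8·51.0³·15) = 1.0139 N/mm
N_t = 15; L_s = 3.8·16 = 60.8 mm; δ_solid = L₀ − L_s = 138 − 60.8 = 77.2 mm
δ = F/k = 60.4/1.0139 = 59.574 mm
δ < δ_solid → spring does not go solid

NO, δ = 59.6 mm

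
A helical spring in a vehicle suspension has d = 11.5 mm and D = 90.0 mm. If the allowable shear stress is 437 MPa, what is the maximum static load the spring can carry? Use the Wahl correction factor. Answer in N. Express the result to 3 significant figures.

C = D/d = 90.0/11.5 = 7.8261
K_W = (4C−1)/(4C−4) + 0.615/C = 30.304/27.304 + 0.0786 = 1.1885
τ_max = K·8FD/(πd³) → F_max = τ_allow·πd³/(8DK)
F_max = 437·π·11.5³/(8·90.0·1.1885) = 2.088e+06/855.69 = 2440.1 N

2440 N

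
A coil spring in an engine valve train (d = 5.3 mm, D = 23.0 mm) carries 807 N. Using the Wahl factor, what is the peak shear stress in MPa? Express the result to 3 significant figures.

434 MPa

Spring index C = D/d = 23.0/5.3 = 4.3396
K_W = (4C−1)/(4C−4) + 0.615/C = 16.358/13.358 + 0.1417 = 1.3663
τ₀ = 8FD/(πd³) = 8·807·23.0/(π·5.3³) = 148488/467.71 = 317.48 MPa
τ_max = K·τ₀ = 1.3663 × 317.48 = 433.77 MPa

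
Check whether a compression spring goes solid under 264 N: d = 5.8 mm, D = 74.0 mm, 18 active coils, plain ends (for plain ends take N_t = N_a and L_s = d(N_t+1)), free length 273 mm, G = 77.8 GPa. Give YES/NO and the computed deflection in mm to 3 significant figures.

YES, δ = 175 mm

k = Gd⁴/(8D³N_a) = (77.8×10³)(5.8⁴)/(8·74.0³·18) = 1.5088 N/mm
N_t = 18; L_s = 5.8·19 = 110.2 mm; δ_solid = L₀ − L_s = 273 − 110.2 = 162.8 mm
δ = F/k = 264/1.5088 = 174.97 mm
δ ≥ δ_solid → spring goes solid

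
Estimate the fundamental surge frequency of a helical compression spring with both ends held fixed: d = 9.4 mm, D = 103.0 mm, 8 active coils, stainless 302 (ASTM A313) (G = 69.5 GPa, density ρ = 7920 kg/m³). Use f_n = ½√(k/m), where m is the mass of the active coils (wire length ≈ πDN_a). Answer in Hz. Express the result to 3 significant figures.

36.9 Hz

k = Gd⁴/(8D³N_a) = (69.5×10³)(9.4⁴)/(8·103.0³·8) = 7.759 N/mm = 7759 N/m
Wire length L = πDN_a = π·103.0·8 = 2588.7 mm
m = ρ·(πd²/4)·L = 7920 × 69.398×10⁻⁶ m² × 2.5887 m = 1.4228 kg
f_n = ½√(k/m) = 0.5·√(7759/1.4228) = 0.5·√(5453.3) = 36.923 Hz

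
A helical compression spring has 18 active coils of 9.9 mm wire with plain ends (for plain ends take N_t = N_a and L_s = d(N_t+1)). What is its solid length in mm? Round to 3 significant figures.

plain ends: N_t = N_a = 18
L_s = d·(N_t+1) = 9.9 × 19 = 188.1 mm

188 mm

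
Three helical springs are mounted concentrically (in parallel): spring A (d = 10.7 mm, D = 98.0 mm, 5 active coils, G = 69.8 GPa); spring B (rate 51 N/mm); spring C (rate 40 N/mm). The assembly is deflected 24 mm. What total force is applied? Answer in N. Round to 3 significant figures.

2770 N

k_A = Gd⁴/(8D³N_a) = (69.8×10³)(10.7⁴)/(8·98.0³·5) = 24.303 N/mm
Parallel: k_eq = 24.303 + 51 + 40 = 115.3 N/mm
F = k_eq·δ = 115.3·24 = 2767.3 N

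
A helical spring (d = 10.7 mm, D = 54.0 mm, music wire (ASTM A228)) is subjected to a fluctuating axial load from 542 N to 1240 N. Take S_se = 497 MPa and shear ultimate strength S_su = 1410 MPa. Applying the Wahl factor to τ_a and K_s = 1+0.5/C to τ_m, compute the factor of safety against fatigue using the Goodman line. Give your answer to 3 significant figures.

5.52

C = D/d = 54.0/10.7 = 5.0467; K_W = (4C−1)/(4C−4)+0.615/C = 1.3072; K_s = 1+0.5/C = 1.0991
F_a = (F_max−F_min)/2 = 349 N; F_m = (F_max+F_min)/2 = 891 N
τ_a = K_W·8F_aD/(πd³) = 1.3072 × 39.175 = 51.209 MPa
τ_m = K_s·8F_mD/(πd³) = 1.0991 × 100.01 = 109.92 MPa
Goodman: 1/n_f = τ_a/S_se + τ_m/S_su = 51.209/497 + 109.92/1410 = 0.10304 + 0.07796 = 0.181
n_f = 1/0.181 = 5.525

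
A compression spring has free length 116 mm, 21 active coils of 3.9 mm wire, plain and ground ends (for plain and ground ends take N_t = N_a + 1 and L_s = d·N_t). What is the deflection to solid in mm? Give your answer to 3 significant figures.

N_t = 22; L_s = 3.9·22 = 85.8 mm
δ_solid = L₀ − L_s = 116 − 85.8 = 30.2 mm

30.2 mm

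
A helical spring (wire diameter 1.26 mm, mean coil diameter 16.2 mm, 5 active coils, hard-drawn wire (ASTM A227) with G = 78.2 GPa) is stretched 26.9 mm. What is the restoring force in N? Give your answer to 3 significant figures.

k = Gd⁴/(8D³N_a) = (78.2×10³)(1.26⁴)/(8·16.2³·5) = 1.159 N/mm
F = k·δ = 1.159 × 26.9 = 31.177 N

31.2 N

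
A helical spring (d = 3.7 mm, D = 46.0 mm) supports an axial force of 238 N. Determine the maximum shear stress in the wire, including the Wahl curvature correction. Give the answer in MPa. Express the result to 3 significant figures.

614 MPa

Spring index C = D/d = 46.0/3.7 = 12.4324
K_W = (4C−1)/(4C−4) + 0.615/C = 48.730/45.730 + 0.0495 = 1.1151
τ₀ = 8FD/(πd³) = 8·238·46.0/(π·3.7³) = 87584/159.13 = 550.39 MPa
τ_max = K·τ₀ = 1.1151 × 550.39 = 613.72 MPa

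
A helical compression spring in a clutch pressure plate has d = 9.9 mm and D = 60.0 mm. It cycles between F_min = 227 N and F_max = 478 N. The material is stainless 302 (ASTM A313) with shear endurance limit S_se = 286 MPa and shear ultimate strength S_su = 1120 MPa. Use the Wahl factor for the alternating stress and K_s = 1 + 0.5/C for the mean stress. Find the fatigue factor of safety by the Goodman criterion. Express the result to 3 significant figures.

7.14

C = D/d = 60.0/9.9 = 6.0606; K_W = (4C−1)/(4C−4)+0.615/C = 1.2497; K_s = 1+0.5/C = 1.0825
F_a = (F_max−F_min)/2 = 125.5 N; F_m = (F_max+F_min)/2 = 352.5 N
τ_a = K_W·8F_aD/(πd³) = 1.2497 × 19.762 = 24.696 MPa
τ_m = K_s·8F_mD/(πd³) = 1.0825 × 55.507 = 60.086 MPa
Goodman: 1/n_f = τ_a/S_se + τ_m/S_su = 24.696/286 + 60.086/1120 = 0.08635 + 0.05365 = 0.14
n_f = 1/0.14 = 7.143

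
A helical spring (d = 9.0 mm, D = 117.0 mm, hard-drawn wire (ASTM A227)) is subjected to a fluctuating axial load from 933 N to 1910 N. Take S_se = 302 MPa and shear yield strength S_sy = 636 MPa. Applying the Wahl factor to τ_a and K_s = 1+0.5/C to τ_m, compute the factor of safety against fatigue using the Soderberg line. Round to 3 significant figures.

C = D/d = 117.0/9.0 = 13.0000; K_W = (4C−1)/(4C−4)+0.615/C = 1.1098; K_s = 1+0.5/C = 1.0385
F_a = (F_max−F_min)/2 = 488.5 N; F_m = (F_max+F_min)/2 = 1421.5 N
τ_a = K_W·8F_aD/(πd³) = 1.1098 × 199.65 = 221.57 MPa
τ_m = K_s·8F_mD/(πd³) = 1.0385 × 580.96 = 603.3 MPa
Soderberg: 1/n_f = τ_a/S_se + τ_m/S_sy = 221.57/302 + 603.3/636 = 0.73368 + 0.94859 = 1.6823
n_f = 1/1.6823 = 0.5944

0.594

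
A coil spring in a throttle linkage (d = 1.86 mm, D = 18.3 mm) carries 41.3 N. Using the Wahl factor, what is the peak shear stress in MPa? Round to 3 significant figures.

Spring index C = D/d = 18.3/1.86 = 9.8387
K_W = (4C−1)/(4C−4) + 0.615/C = 38.355/35.355 + 0.0625 = 1.1474
τ₀ = 8FD/(πd³) = 8·41.3·18.3/(π·1.86³) = 6046.32/20.216 = 299.09 MPa
τ_max = K·τ₀ = 1.1474 × 299.09 = 343.16 MPa

343 MPa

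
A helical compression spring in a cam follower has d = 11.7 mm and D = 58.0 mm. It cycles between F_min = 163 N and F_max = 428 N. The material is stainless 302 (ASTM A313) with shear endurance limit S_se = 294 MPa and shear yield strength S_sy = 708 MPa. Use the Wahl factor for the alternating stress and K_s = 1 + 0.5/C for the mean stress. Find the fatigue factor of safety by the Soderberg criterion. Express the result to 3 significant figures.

10.3

C = D/d = 58.0/11.7 = 4.9573; K_W = (4C−1)/(4C−4)+0.615/C = 1.3136; K_s = 1+0.5/C = 1.1009
F_a = (F_max−F_min)/2 = 132.5 N; F_m = (F_max+F_min)/2 = 295.5 N
τ_a = K_W·8F_aD/(πd³) = 1.3136 × 12.219 = 16.05 MPa
τ_m = K_s·8F_mD/(πd³) = 1.1009 × 27.25 = 29.999 MPa
Soderberg: 1/n_f = τ_a/S_se + τ_m/S_sy = 16.05/294 + 29.999/708 = 0.05459 + 0.04237 = 0.096964
n_f = 1/0.096964 = 10.31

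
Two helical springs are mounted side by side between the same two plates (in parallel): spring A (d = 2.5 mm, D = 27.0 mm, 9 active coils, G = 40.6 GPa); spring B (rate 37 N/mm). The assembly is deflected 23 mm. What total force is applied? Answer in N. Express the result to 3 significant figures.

k_A = Gd⁴/(8D³N_a) = (40.6×10³)(2.5⁴)/(8·27.0³·9) = 1.1191 N/mm
Parallel: k_eq = 1.1191 + 37 = 38.119 N/mm
F = k_eq·δ = 38.119·23 = 876.74 N

877 N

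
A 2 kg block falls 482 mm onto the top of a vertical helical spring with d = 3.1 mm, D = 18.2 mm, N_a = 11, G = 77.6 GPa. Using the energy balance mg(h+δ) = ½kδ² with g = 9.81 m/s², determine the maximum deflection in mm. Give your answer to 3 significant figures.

k = Gd⁴/(8D³N_a) = (77.6×10³)(3.1⁴)/(8·18.2³·11) = 13.509 N/mm
W = mg = 2 × 9.81 = 19.62 N
½kδ² − Wδ − Wh = 0 → δ = (W + √(W² + 2kWh))/k
δ = (19.62 + √(384.94 + 255498))/13.509 = (19.62 + 505.85)/13.509 = 38.899 mm

38.9 mm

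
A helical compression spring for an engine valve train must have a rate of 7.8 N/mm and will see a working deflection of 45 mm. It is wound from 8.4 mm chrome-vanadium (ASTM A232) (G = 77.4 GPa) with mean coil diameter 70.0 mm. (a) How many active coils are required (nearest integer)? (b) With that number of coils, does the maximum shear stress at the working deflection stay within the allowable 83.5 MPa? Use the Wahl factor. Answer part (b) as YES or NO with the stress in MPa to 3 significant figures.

N_a = Gd⁴/(8D³k) = (77.4×10³)(8.4⁴)/(8·70.0³·7.8) = 18 → N_a = 18
Actual rate k = Gd⁴/(8D³·18) = 7.8019 N/mm
Working load F = kδ = 7.8019·45 = 351.09 N
C = 70.0/8.4 = 8.3333; K_W = (4C−1)/(4C−4)+0.615/C = 1.1761
τ_max = K_W·8FD/(πd³) = 1.1761·105.59 = 124.18 MPa
τ_max > 83.5 MPa → exceeds allowable

(a) 18 coils; (b) NO, τ_max = 124 MPa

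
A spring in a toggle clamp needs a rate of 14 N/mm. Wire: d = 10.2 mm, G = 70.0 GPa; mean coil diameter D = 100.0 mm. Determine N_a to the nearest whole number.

N_a = Gd⁴/(8D³k) = (70.0×10³ × 10.2⁴)/(8 × 100.0³ × 14)
    = 7.57703e+08 / 1.12e+08 = 6.765 → 7 coils

7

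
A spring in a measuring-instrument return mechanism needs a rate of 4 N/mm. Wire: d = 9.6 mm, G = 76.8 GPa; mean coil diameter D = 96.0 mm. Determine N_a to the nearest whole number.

N_a = Gd⁴/(8D³k) = (76.8×10³ × 9.6⁴)/(8 × 96.0³ × 4)
    = 6.52298e+08 / 2.83116e+07 = 23.04 → 23 coils

23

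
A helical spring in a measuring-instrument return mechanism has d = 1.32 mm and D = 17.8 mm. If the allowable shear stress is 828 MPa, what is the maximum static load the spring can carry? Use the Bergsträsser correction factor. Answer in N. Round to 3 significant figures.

38.3 N

C = D/d = 17.8/1.32 = 13.4848
K_B = (4C+2)/(4C−3) = 55.939/50.939 = 1.0982
τ_max = K·8FD/(πd³) → F_max = τ_allow·πd³/(8DK)
F_max = 828·π·1.32³/(8·17.8·1.0982) = 5982.8/156.38 = 38.259 N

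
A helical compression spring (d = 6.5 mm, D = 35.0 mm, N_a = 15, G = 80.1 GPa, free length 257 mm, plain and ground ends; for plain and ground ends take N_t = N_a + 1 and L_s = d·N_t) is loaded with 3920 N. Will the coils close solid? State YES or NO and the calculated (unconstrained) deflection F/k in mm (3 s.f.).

k = Gd⁴/(8D³N_a) = (80.1×10³)(6.5⁴)/(8·35.0³·15) = 27.791 N/mm
N_t = 16; L_s = 6.5·16 = 104 mm; δ_solid = L₀ − L_s = 257 − 104 = 153 mm
δ = F/k = 3920/27.791 = 141.05 mm
δ < δ_solid → spring does not go solid

NO, δ = 141 mm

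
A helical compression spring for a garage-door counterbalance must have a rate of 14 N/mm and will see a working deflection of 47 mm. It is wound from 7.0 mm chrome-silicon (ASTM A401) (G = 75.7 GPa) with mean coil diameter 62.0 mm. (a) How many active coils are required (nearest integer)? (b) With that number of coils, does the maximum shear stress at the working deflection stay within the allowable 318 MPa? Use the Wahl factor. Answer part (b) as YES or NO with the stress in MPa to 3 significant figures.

(a) 7 coils; (b) NO, τ_max = 343 MPa

N_a = Gd⁴/(8D³k) = (75.7×10³)(7.0⁴)/(8·62.0³·14) = 6.809 → N_a = 7
Actual rate k = Gd⁴/(8D³·7) = 13.618 N/mm
Working load F = kδ = 13.618·47 = 640.06 N
C = 62.0/7.0 = 8.8571; K_W = (4C−1)/(4C−4)+0.615/C = 1.1649
τ_max = K_W·8FD/(πd³) = 1.1649·294.62 = 343.2 MPa
τ_max > 318 MPa → exceeds allowable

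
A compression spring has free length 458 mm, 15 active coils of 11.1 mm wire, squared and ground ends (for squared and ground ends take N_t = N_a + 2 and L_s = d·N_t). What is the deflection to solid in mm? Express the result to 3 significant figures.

N_t = 17; L_s = 11.1·17 = 188.7 mm
δ_solid = L₀ − L_s = 458 − 188.7 = 269.3 mm

269 mm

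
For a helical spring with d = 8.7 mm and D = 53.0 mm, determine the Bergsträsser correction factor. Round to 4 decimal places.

C = D/d = 53.0/8.7 = 6.0920
K_B = (4C+2)/(4C−3) = 26.368/21.368 = 1.2340

1.2340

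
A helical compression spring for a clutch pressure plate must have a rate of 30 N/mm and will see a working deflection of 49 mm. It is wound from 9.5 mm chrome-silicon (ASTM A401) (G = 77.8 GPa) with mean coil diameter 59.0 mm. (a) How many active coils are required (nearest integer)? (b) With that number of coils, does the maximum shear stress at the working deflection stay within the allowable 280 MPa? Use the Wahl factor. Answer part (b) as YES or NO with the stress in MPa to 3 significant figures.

N_a = Gd⁴/(8D³k) = (77.8×10³)(9.5⁴)/(8·59.0³·30) = 12.86 → N_a = 13
Actual rate k = Gd⁴/(8D³·13) = 29.668 N/mm
Working load F = kδ = 29.668·49 = 1453.7 N
C = 59.0/9.5 = 6.2105; K_W = (4C−1)/(4C−4)+0.615/C = 1.2430
τ_max = K_W·8FD/(πd³) = 1.2430·254.74 = 316.64 MPa
τ_max > 280 MPa → exceeds allowable

(a) 13 coils; (b) NO, τ_max = 317 MPa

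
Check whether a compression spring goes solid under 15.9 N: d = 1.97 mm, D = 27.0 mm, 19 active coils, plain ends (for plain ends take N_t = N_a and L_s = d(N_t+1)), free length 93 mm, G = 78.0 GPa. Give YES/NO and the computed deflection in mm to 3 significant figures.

NO, δ = 40.5 mm

k = Gd⁴/(8D³N_a) = (78.0×10³)(1.97⁴)/(8·27.0³·19) = 0.39267 N/mm
N_t = 19; L_s = 1.97·20 = 39.4 mm; δ_solid = L₀ − L_s = 93 − 39.4 = 53.6 mm
δ = F/k = 15.9/0.39267 = 40.492 mm
δ < δ_solid → spring does not go solid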